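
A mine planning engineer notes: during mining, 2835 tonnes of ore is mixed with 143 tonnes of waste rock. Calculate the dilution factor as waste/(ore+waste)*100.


4.8019%

Total material = ore + waste
= 2835 + 143 = 2978 tonnes
Dilution = waste / total * 100
= 143 / 2978 * 100
= 0.04801880457 * 100
= 4.8019%


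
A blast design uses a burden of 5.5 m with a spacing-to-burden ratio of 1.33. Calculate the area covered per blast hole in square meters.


40.2325 m^2

First, find the spacing:
Spacing = burden * ratio = 5.5 * 1.33
= 7.315 m
Then, calculate the area:
Area = burden * spacing = 5.5 * 7.315
= 40.2325 m^2


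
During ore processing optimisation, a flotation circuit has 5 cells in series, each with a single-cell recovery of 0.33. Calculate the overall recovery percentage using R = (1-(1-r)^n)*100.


86.4987%

Complement of single-cell recovery:
1 - r = 1 - 0.33 = 0.67
Raise to power n:
(1 - r)^5 = 0.67^5 = 0.1350125107
Overall recovery:
R = (1 - 0.1350125107) * 100
= 86.4987%


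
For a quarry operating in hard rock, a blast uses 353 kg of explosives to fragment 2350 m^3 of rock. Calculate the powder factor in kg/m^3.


Powder factor = explosive mass / rock volume
= 353 / 2350
= 0.1502 kg/m^3

0.1502 kg/m^3


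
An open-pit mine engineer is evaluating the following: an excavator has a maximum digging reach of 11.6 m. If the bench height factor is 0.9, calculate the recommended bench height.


10.44 m

Bench height = reach * factor
= 11.6 * 0.9
= 10.44 m


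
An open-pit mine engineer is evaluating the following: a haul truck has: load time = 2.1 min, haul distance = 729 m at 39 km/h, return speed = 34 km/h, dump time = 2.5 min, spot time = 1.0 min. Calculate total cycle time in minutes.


Convert haul speed to m/min: 39 * 1000/60 = 650 m/min
Haul time = 729 / 650 = 1.121538462 min
Convert return speed to m/min: 34 * 1000/60 = 566.6666667 m/min
Return time = 729 / 566.6666667 = 1.286470588 min
Total cycle time:
= 2.1 + 1.121538462 + 2.5 + 1.286470588 + 1.0
= 8.008 min

8.008 min


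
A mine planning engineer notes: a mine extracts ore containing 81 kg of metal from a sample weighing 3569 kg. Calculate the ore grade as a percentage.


2.2695%

Ore grade = (metal mass / ore mass) * 100
= (81 / 3569) * 100
= 0.02269543289 * 100
= 2.2695%


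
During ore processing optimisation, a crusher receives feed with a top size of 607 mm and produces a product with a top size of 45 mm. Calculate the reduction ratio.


Reduction ratio = feed size / product size
= 607 / 45
= 13.4889

13.4889


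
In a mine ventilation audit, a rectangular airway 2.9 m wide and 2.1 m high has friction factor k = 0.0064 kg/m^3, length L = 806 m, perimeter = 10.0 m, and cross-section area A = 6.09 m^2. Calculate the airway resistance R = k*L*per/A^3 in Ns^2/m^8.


0.2284 Ns^2/m^8

Compute the numerator:
k * L * per = 0.0064 * 806 * 10.0
= 51.584
Compute the denominator:
A^3 = 6.09^3 = 225.866529
Resistance:
R = 51.584 / 225.866529
= 0.2284 Ns^2/m^8


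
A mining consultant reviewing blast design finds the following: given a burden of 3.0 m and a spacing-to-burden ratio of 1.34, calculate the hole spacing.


Spacing = burden * ratio
= 3.0 * 1.34
= 4.02 m

4.02 m


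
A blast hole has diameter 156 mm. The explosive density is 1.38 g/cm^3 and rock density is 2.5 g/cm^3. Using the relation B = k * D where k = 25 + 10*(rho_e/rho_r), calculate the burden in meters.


4.7611 m

First, compute k:
rho_e / rho_r = 1.38 / 2.5 = 0.552
k = 25 + 10 * 0.552 = 30.52
Then, compute burden:
B = k * D / 1000 = 30.52 * 156 / 1000
= 4761.12 / 1000
= 4.7611 m


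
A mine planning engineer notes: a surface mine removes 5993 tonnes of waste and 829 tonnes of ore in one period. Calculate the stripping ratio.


Stripping ratio = waste tonnage / ore tonnage
= 5993 / 829
= 7.2292

7.2292


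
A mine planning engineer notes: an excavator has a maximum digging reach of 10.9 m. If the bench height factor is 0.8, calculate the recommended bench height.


8.72 m

Bench height = reach * factor
= 10.9 * 0.8
= 8.72 m


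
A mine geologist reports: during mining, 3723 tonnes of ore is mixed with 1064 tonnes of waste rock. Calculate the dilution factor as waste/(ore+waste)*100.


Total material = ore + waste
= 3723 + 1064 = 4787 tonnes
Dilution = waste / total * 100
= 1064 / 4787 * 100
= 0.2222686442 * 100
= 22.2269%

22.2269%


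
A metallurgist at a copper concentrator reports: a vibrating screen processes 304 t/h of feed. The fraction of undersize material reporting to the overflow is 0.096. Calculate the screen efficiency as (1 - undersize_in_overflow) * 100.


Screen efficiency = (1 - fraction of undersize in overflow) * 100
= (1 - 0.096) * 100
= 0.904 * 100
= 90.4%

90.4%


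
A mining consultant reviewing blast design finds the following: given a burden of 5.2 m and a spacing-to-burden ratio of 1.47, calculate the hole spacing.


7.644 m

Spacing = burden * ratio
= 5.2 * 1.47
= 7.644 m


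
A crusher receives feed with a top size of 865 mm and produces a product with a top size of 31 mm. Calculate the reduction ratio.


Reduction ratio = feed size / product size
= 865 / 31
= 27.9032

27.9032


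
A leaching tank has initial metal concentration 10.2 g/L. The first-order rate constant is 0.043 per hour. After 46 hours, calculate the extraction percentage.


Compute the exponent:
-k * t = -0.043 * 46 = -1.978
Remaining concentration:
C = 10.2 * exp(-1.978)
= 10.2 * 0.1383456521
= 1.411125652 g/L
Extracted = 10.2 - 1.411125652 = 8.788874348 g/L
Extraction % = 8.788874348 / 10.2 * 100
= 86.1654%

86.1654%


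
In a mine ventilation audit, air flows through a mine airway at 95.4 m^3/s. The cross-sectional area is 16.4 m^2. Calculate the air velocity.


5.8171 m/s

Velocity = flow rate / cross-sectional area
= 95.4 / 16.4
= 5.8171 m/s


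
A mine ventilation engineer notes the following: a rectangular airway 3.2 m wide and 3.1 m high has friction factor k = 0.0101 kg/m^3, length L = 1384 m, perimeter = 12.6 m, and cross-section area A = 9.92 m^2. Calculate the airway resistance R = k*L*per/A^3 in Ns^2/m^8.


0.1804 Ns^2/m^8

Compute the numerator:
k * L * per = 0.0101 * 1384 * 12.6
= 176.12784
Compute the denominator:
A^3 = 9.92^3 = 976.191488
Resistance:
R = 176.12784 / 976.191488
= 0.1804 Ns^2/m^8


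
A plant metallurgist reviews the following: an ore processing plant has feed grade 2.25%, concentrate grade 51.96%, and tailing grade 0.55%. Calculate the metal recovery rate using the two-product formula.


Using the two-product formula:
R = 100 * c * (f - t) / (f * (c - t))
Numerator = 100 * 51.96 * (2.25 - 0.55)
= 100 * 51.96 * 1.7
= 8833.2
Denominator = 2.25 * (51.96 - 0.55)
= 2.25 * 51.41
= 115.6725
R = 8833.2 / 115.6725
= 76.3639%

76.3639%


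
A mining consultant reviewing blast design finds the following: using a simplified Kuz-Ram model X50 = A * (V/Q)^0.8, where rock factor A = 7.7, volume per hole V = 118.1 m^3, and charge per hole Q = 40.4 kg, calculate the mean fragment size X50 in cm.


18.1629 cm

Compute V/Q:
V/Q = 118.1 / 40.4 = 2.923267327
Raise to the power 0.8:
(V/Q)^0.8 = 2.923267327^0.8 = 2.358820133
Multiply by A:
X50 = 7.7 * 2.358820133
= 18.1629 cm


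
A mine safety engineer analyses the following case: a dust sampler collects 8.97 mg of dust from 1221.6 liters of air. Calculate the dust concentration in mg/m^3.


Convert liters to m^3: 1 m^3 = 1000 L
Concentration = mass / volume * 1000
= 8.97 / 1221.6 * 1000
= 0.007342829077 * 1000
= 7.3428 mg/m^3

7.3428 mg/m^3


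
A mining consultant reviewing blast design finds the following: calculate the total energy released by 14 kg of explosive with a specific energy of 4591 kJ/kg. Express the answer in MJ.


Energy = mass * specific_energy / 1000
= 14 * 4591 / 1000
= 64274 / 1000
= 64.274 MJ

64.274 MJ


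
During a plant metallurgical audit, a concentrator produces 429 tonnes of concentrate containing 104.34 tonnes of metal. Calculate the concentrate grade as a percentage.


24.3217%

Grade = (metal in concentrate / concentrate mass) * 100
= (104.34 / 429) * 100
= 0.2432167832 * 100
= 24.3217%


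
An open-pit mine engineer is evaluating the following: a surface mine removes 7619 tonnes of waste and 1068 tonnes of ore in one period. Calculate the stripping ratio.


7.1339

Stripping ratio = waste tonnage / ore tonnage
= 7619 / 1068
= 7.1339


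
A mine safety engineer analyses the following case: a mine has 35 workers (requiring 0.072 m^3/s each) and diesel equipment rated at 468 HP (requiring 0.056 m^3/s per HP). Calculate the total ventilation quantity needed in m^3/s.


28.728 m^3/s

Airflow for workers:
Q_people = 35 * 0.072 = 2.52 m^3/s
Airflow for diesel equipment:
Q_diesel = 468 * 0.056 = 26.208 m^3/s
Total ventilation:
Q_total = 2.52 + 26.208
= 28.728 m^3/s


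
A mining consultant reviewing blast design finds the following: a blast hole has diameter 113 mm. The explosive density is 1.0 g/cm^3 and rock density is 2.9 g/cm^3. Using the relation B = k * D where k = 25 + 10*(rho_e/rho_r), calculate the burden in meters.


First, compute k:
rho_e / rho_r = 1.0 / 2.9 = 0.3448275862
k = 25 + 10 * 0.3448275862 = 28.44827586
Then, compute burden:
B = k * D / 1000 = 28.44827586 * 113 / 1000
= 3214.655172 / 1000
= 3.2147 m

3.2147 m


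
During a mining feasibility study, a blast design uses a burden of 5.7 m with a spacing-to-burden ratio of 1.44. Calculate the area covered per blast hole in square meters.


46.7856 m^2

First, find the spacing:
Spacing = burden * ratio = 5.7 * 1.44
= 8.208 m
Then, calculate the area:
Area = burden * spacing = 5.7 * 8.208
= 46.7856 m^2


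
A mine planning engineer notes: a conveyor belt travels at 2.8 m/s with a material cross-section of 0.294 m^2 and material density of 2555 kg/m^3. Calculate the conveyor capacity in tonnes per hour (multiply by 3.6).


Volumetric flow = speed * area
= 2.8 * 0.294 = 0.8232 m^3/s
Mass flow = volumetric * density
= 0.8232 * 2555 = 2103.276 kg/s
Convert to t/h: multiply by 3.6
Capacity = 2103.276 * 3.6
= 7571.7936 t/h

7571.7936 t/h


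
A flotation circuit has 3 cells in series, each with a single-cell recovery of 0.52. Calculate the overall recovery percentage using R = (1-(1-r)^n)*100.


Complement of single-cell recovery:
1 - r = 1 - 0.52 = 0.48
Raise to power n:
(1 - r)^3 = 0.48^3 = 0.110592
Overall recovery:
R = (1 - 0.110592) * 100
= 88.9408%

88.9408%


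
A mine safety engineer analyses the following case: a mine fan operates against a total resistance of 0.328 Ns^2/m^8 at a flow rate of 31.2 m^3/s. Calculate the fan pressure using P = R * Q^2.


Compute Q^2:
Q^2 = 31.2^2 = 973.44
Compute pressure:
P = R * Q^2 = 0.328 * 973.44
= 319.2883 Pa

319.2883 Pa


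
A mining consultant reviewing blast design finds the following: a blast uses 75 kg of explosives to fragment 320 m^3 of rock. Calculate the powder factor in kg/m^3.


0.2344 kg/m^3

Powder factor = explosive mass / rock volume
= 75 / 320
= 0.2344 kg/m^3


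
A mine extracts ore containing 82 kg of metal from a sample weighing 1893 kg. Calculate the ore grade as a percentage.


4.3317%

Ore grade = (metal mass / ore mass) * 100
= (82 / 1893) * 100
= 0.04331748547 * 100
= 4.3317%


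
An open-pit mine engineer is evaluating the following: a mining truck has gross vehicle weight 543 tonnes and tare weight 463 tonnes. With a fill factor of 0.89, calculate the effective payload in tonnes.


Maximum payload = gross - tare
= 543 - 463 = 80 tonnes
Effective payload = max payload * fill factor
= 80 * 0.89
= 71.2 tonnes

71.2 tonnes


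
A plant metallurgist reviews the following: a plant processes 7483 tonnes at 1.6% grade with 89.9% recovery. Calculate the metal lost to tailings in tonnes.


12.0925 tonnes

Total metal in feed:
= 7483 * 1.6 / 100 = 119.728 tonnes
Metal recovered:
= 119.728 * 89.9 / 100 = 107.635472 tonnes
Metal lost to tailings:
= 119.728 - 107.635472
= 12.0925 tonnes


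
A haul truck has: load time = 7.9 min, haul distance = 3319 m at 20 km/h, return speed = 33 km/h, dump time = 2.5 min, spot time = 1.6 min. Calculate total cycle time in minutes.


27.9915 min

Convert haul speed to m/min: 20 * 1000/60 = 333.3333333 m/min
Haul time = 3319 / 333.3333333 = 9.957 min
Convert return speed to m/min: 33 * 1000/60 = 550 m/min
Return time = 3319 / 550 = 6.034545455 min
Total cycle time:
= 7.9 + 9.957 + 2.5 + 6.034545455 + 1.6
= 27.9915 min


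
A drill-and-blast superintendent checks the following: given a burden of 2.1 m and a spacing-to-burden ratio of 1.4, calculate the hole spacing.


2.94 m

Spacing = burden * ratio
= 2.1 * 1.4
= 2.94 m


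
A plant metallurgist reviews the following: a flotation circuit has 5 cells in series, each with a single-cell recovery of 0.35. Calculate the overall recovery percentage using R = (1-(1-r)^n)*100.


Complement of single-cell recovery:
1 - r = 1 - 0.35 = 0.65
Raise to power n:
(1 - r)^5 = 0.65^5 = 0.1160290625
Overall recovery:
R = (1 - 0.1160290625) * 100
= 88.3971%

88.3971%


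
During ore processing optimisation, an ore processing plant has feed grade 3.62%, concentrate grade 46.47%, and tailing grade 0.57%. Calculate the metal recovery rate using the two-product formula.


Using the two-product formula:
R = 100 * c * (f - t) / (f * (c - t))
Numerator = 100 * 46.47 * (3.62 - 0.57)
= 100 * 46.47 * 3.05
= 14173.35
Denominator = 3.62 * (46.47 - 0.57)
= 3.62 * 45.9
= 166.158
R = 14173.35 / 166.158
= 85.3004%

85.3004%


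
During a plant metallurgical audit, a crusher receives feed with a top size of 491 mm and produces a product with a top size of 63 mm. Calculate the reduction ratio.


7.7937

Reduction ratio = feed size / product size
= 491 / 63
= 7.7937


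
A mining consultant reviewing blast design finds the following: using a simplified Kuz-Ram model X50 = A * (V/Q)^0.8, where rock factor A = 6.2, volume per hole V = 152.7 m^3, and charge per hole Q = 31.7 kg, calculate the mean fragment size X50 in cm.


Compute V/Q:
V/Q = 152.7 / 31.7 = 4.8170347
Raise to the power 0.8:
(V/Q)^0.8 = 4.8170347^0.8 = 3.517416689
Multiply by A:
X50 = 6.2 * 3.517416689
= 21.808 cm

21.808 cm


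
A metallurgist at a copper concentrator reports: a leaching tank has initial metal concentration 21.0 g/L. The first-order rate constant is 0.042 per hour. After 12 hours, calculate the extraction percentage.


Compute the exponent:
-k * t = -0.042 * 12 = -0.504
Remaining concentration:
C = 21.0 * exp(-0.504)
= 21.0 * 0.6041093829
= 12.68629704 g/L
Extracted = 21.0 - 12.68629704 = 8.31370296 g/L
Extraction % = 8.31370296 / 21.0 * 100
= 39.5891%

39.5891%


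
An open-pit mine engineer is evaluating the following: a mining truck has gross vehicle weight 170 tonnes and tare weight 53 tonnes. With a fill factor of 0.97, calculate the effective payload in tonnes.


113.49 tonnes

Maximum payload = gross - tare
= 170 - 53 = 117 tonnes
Effective payload = max payload * fill factor
= 117 * 0.97
= 113.49 tonnes


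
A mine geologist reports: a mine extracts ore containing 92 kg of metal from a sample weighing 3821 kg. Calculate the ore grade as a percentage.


2.4077%

Ore grade = (metal mass / ore mass) * 100
= (92 / 3821) * 100
= 0.02407746663 * 100
= 2.4077%


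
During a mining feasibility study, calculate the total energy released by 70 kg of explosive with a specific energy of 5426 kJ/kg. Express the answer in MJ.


Energy = mass * specific_energy / 1000
= 70 * 5426 / 1000
= 379820 / 1000
= 379.82 MJ

379.82 MJ


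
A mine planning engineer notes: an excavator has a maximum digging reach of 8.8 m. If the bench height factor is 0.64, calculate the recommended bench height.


Bench height = reach * factor
= 8.8 * 0.64
= 5.632 m

5.632 m


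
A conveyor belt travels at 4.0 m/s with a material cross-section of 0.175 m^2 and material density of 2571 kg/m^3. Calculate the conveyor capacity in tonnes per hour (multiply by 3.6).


Volumetric flow = speed * area
= 4.0 * 0.175 = 0.7 m^3/s
Mass flow = volumetric * density
= 0.7 * 2571 = 1799.7 kg/s
Convert to t/h: multiply by 3.6
Capacity = 1799.7 * 3.6
= 6478.92 t/h

6478.92 t/h


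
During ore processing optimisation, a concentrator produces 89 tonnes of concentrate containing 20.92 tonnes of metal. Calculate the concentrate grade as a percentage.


Grade = (metal in concentrate / concentrate mass) * 100
= (20.92 / 89) * 100
= 0.2350561798 * 100
= 23.5056%

23.5056%


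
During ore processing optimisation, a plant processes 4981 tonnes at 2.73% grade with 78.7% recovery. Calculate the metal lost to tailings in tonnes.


28.964 tonnes

Total metal in feed:
= 4981 * 2.73 / 100 = 135.9813 tonnes
Metal recovered:
= 135.9813 * 78.7 / 100 = 107.0172831 tonnes
Metal lost to tailings:
= 135.9813 - 107.0172831
= 28.964 tonnes


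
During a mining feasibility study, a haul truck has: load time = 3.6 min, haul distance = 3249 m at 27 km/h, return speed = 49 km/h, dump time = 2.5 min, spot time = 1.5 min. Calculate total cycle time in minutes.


18.7984 min

Convert haul speed to m/min: 27 * 1000/60 = 450 m/min
Haul time = 3249 / 450 = 7.22 min
Convert return speed to m/min: 49 * 1000/60 = 816.6666667 m/min
Return time = 3249 / 816.6666667 = 3.978367347 min
Total cycle time:
= 3.6 + 7.22 + 2.5 + 3.978367347 + 1.5
= 18.7984 min


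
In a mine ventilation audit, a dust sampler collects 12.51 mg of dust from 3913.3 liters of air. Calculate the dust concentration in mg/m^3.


3.1968 mg/m^3

Convert liters to m^3: 1 m^3 = 1000 L
Concentration = mass / volume * 1000
= 12.51 / 3913.3 * 1000
= 0.003196790433 * 1000
= 3.1968 mg/m^3


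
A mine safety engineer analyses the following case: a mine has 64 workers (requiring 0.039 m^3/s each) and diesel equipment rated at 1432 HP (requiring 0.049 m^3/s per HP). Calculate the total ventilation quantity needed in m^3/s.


Airflow for workers:
Q_people = 64 * 0.039 = 2.496 m^3/s
Airflow for diesel equipment:
Q_diesel = 1432 * 0.049 = 70.168 m^3/s
Total ventilation:
Q_total = 2.496 + 70.168
= 72.664 m^3/s

72.664 m^3/s


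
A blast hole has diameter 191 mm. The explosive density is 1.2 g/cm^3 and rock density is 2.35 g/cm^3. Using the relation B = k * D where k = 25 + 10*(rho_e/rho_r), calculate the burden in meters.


5.7503 m

First, compute k:
rho_e / rho_r = 1.2 / 2.35 = 0.5106382979
k = 25 + 10 * 0.5106382979 = 30.10638298
Then, compute burden:
B = k * D / 1000 = 30.10638298 * 191 / 1000
= 5750.319149 / 1000
= 5.7503 m


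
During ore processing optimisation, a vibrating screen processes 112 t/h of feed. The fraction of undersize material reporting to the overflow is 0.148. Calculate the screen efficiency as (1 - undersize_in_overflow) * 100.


85.2%

Screen efficiency = (1 - fraction of undersize in overflow) * 100
= (1 - 0.148) * 100
= 0.852 * 100
= 85.2%


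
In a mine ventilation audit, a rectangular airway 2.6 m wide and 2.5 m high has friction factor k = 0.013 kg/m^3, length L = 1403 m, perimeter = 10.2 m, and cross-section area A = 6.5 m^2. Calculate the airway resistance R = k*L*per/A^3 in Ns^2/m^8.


0.6774 Ns^2/m^8

Compute the numerator:
k * L * per = 0.013 * 1403 * 10.2
= 186.0378
Compute the denominator:
A^3 = 6.5^3 = 274.625
Resistance:
R = 186.0378 / 274.625
= 0.6774 Ns^2/m^8


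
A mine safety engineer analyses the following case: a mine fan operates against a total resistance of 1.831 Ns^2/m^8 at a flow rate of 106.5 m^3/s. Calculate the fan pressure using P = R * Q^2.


Compute Q^2:
Q^2 = 106.5^2 = 11342.25
Compute pressure:
P = R * Q^2 = 1.831 * 11342.25
= 20767.6598 Pa

20767.6598 Pa


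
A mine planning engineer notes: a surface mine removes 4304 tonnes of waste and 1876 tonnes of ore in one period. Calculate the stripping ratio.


2.2942

Stripping ratio = waste tonnage / ore tonnage
= 4304 / 1876
= 2.2942


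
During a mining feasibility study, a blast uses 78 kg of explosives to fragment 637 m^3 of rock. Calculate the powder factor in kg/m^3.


Powder factor = explosive mass / rock volume
= 78 / 637
= 0.1224 kg/m^3

0.1224 kg/m^3


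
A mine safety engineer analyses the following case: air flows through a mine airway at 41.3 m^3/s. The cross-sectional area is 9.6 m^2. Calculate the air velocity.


4.3021 m/s

Velocity = flow rate / cross-sectional area
= 41.3 / 9.6
= 4.3021 m/s


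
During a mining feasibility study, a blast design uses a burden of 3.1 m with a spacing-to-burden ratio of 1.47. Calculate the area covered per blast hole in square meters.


First, find the spacing:
Spacing = burden * ratio = 3.1 * 1.47
= 4.557 m
Then, calculate the area:
Area = burden * spacing = 3.1 * 4.557
= 14.1267 m^2

14.1267 m^2


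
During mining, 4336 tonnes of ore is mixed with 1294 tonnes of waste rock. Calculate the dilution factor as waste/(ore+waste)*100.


Total material = ore + waste
= 4336 + 1294 = 5630 tonnes
Dilution = waste / total * 100
= 1294 / 5630 * 100
= 0.2298401421 * 100
= 22.984%

22.984%


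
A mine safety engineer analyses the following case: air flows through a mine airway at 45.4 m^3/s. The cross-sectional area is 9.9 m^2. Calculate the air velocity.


4.5859 m/s

Velocity = flow rate / cross-sectional area
= 45.4 / 9.9
= 4.5859 m/s


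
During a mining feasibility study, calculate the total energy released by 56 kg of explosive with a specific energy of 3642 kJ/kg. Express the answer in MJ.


Energy = mass * specific_energy / 1000
= 56 * 3642 / 1000
= 203952 / 1000
= 203.952 MJ

203.952 MJ


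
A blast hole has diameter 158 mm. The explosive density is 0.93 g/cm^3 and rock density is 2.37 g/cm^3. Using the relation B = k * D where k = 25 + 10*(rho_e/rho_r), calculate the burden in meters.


4.57 m

First, compute k:
rho_e / rho_r = 0.93 / 2.37 = 0.3924050633
k = 25 + 10 * 0.3924050633 = 28.92405063
Then, compute burden:
B = k * D / 1000 = 28.92405063 * 158 / 1000
= 4570 / 1000
= 4.57 m


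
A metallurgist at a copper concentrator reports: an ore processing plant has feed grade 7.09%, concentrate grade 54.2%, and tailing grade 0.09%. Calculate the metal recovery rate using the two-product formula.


98.8948%

Using the two-product formula:
R = 100 * c * (f - t) / (f * (c - t))
Numerator = 100 * 54.2 * (7.09 - 0.09)
= 100 * 54.2 * 7.0
= 37940.0
Denominator = 7.09 * (54.2 - 0.09)
= 7.09 * 54.11
= 383.6399
R = 37940.0 / 383.6399
= 98.8948%


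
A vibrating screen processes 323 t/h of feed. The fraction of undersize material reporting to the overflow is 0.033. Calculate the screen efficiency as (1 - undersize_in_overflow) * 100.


96.7%

Screen efficiency = (1 - fraction of undersize in overflow) * 100
= (1 - 0.033) * 100
= 0.967 * 100
= 96.7%


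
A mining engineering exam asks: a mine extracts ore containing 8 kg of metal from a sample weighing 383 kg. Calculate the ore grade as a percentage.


2.0888%

Ore grade = (metal mass / ore mass) * 100
= (8 / 383) * 100
= 0.02088772846 * 100
= 2.0888%


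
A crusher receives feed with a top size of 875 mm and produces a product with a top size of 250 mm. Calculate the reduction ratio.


3.5

Reduction ratio = feed size / product size
= 875 / 250
= 3.5


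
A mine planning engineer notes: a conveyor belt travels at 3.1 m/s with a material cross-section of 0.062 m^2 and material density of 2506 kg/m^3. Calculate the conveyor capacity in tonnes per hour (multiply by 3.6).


Volumetric flow = speed * area
= 3.1 * 0.062 = 0.1922 m^3/s
Mass flow = volumetric * density
= 0.1922 * 2506 = 481.6532 kg/s
Convert to t/h: multiply by 3.6
Capacity = 481.6532 * 3.6
= 1733.9515 t/h

1733.9515 t/h


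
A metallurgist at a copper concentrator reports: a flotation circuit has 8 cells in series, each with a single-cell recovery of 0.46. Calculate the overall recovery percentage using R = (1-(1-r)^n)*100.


99.277%

Complement of single-cell recovery:
1 - r = 1 - 0.46 = 0.54
Raise to power n:
(1 - r)^8 = 0.54^8 = 0.007230196134
Overall recovery:
R = (1 - 0.007230196134) * 100
= 99.277%


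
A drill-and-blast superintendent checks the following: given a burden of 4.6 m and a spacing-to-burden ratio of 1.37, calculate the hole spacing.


Spacing = burden * ratio
= 4.6 * 1.37
= 6.302 m

6.302 m


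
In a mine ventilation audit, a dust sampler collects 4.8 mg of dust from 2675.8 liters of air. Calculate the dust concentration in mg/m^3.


Convert liters to m^3: 1 m^3 = 1000 L
Concentration = mass / volume * 1000
= 4.8 / 2675.8 * 1000
= 0.001793856043 * 1000
= 1.7939 mg/m^3

1.7939 mg/m^3


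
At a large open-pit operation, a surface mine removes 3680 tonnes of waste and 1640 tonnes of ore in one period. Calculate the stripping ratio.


2.2439

Stripping ratio = waste tonnage / ore tonnage
= 3680 / 1640
= 2.2439


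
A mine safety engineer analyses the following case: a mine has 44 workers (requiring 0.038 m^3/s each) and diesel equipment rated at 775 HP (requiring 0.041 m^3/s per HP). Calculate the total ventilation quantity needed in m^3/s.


33.447 m^3/s

Airflow for workers:
Q_people = 44 * 0.038 = 1.672 m^3/s
Airflow for diesel equipment:
Q_diesel = 775 * 0.041 = 31.775 m^3/s
Total ventilation:
Q_total = 1.672 + 31.775
= 33.447 m^3/s


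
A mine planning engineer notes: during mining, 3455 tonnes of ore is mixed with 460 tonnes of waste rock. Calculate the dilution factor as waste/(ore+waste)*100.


11.7497%

Total material = ore + waste
= 3455 + 460 = 3915 tonnes
Dilution = waste / total * 100
= 460 / 3915 * 100
= 0.1174968072 * 100
= 11.7497%


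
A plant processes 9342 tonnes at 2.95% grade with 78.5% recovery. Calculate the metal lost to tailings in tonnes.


Total metal in feed:
= 9342 * 2.95 / 100 = 275.589 tonnes
Metal recovered:
= 275.589 * 78.5 / 100 = 216.337365 tonnes
Metal lost to tailings:
= 275.589 - 216.337365
= 59.2516 tonnes

59.2516 tonnes


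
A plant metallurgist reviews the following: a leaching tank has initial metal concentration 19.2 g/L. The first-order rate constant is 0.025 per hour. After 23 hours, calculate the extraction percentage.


43.7295%

Compute the exponent:
-k * t = -0.025 * 23 = -0.575
Remaining concentration:
C = 19.2 * exp(-0.575)
= 19.2 * 0.5627048688
= 10.80393348 g/L
Extracted = 19.2 - 10.80393348 = 8.396066519 g/L
Extraction % = 8.396066519 / 19.2 * 100
= 43.7295%


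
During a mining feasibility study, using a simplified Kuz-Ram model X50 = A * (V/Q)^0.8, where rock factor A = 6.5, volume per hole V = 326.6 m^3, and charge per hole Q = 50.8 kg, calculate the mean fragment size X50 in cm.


28.8028 cm

Compute V/Q:
V/Q = 326.6 / 50.8 = 6.429133858
Raise to the power 0.8:
(V/Q)^0.8 = 6.429133858^0.8 = 4.43120635
Multiply by A:
X50 = 6.5 * 4.43120635
= 28.8028 cm


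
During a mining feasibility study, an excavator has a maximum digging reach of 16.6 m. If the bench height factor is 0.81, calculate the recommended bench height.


13.446 m

Bench height = reach * factor
= 16.6 * 0.81
= 13.446 m


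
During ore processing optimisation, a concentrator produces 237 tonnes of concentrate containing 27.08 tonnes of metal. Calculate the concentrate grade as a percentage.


Grade = (metal in concentrate / concentrate mass) * 100
= (27.08 / 237) * 100
= 0.1142616034 * 100
= 11.4262%

11.4262%


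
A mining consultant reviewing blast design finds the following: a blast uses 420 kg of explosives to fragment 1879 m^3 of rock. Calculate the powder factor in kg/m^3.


Powder factor = explosive mass / rock volume
= 420 / 1879
= 0.2235 kg/m^3

0.2235 kg/m^3


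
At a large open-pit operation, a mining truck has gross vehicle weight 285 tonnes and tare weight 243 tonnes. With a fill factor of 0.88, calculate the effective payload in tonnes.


Maximum payload = gross - tare
= 285 - 243 = 42 tonnes
Effective payload = max payload * fill factor
= 42 * 0.88
= 36.96 tonnes

36.96 tonnes


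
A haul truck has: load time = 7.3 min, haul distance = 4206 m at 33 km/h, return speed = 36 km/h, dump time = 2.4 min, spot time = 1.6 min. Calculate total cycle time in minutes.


Convert haul speed to m/min: 33 * 1000/60 = 550 m/min
Haul time = 4206 / 550 = 7.647272727 min
Convert return speed to m/min: 36 * 1000/60 = 600 m/min
Return time = 4206 / 600 = 7.01 min
Total cycle time:
= 7.3 + 7.647272727 + 2.4 + 7.01 + 1.6
= 25.9573 min

25.9573 min


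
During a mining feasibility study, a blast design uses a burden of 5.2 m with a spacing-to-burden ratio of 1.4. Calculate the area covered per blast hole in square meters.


First, find the spacing:
Spacing = burden * ratio = 5.2 * 1.4
= 7.28 m
Then, calculate the area:
Area = burden * spacing = 5.2 * 7.28
= 37.856 m^2

37.856 m^2


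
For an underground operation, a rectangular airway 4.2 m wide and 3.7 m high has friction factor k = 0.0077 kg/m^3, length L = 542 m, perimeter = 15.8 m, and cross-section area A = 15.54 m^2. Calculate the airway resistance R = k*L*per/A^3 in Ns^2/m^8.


0.0176 Ns^2/m^8

Compute the numerator:
k * L * per = 0.0077 * 542 * 15.8
= 65.93972
Compute the denominator:
A^3 = 15.54^3 = 3752.779464
Resistance:
R = 65.93972 / 3752.779464
= 0.0176 Ns^2/m^8


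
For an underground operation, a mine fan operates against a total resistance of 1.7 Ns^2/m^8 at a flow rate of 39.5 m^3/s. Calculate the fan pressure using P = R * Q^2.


2652.425 Pa

Compute Q^2:
Q^2 = 39.5^2 = 1560.25
Compute pressure:
P = R * Q^2 = 1.7 * 1560.25
= 2652.425 Pa


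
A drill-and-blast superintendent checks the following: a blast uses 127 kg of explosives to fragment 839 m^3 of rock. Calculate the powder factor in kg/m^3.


0.1514 kg/m^3

Powder factor = explosive mass / rock volume
= 127 / 839
= 0.1514 kg/m^3


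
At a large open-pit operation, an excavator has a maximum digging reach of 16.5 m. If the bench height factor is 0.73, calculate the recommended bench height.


Bench height = reach * factor
= 16.5 * 0.73
= 12.045 m

12.045 m


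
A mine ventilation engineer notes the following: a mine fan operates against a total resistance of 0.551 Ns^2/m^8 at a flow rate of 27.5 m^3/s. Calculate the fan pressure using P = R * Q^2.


Compute Q^2:
Q^2 = 27.5^2 = 756.25
Compute pressure:
P = R * Q^2 = 0.551 * 756.25
= 416.6938 Pa

416.6938 Pa


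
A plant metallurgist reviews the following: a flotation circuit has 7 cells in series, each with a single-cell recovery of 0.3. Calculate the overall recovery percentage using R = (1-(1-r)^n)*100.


Complement of single-cell recovery:
1 - r = 1 - 0.3 = 0.7
Raise to power n:
(1 - r)^7 = 0.7^7 = 0.0823543
Overall recovery:
R = (1 - 0.0823543) * 100
= 91.7646%

91.7646%


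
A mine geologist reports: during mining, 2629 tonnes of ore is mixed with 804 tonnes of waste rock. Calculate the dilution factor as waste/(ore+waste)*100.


Total material = ore + waste
= 2629 + 804 = 3433 tonnes
Dilution = waste / total * 100
= 804 / 3433 * 100
= 0.2341974949 * 100
= 23.4197%

23.4197%


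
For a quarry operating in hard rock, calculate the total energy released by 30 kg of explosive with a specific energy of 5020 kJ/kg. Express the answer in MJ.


150.6 MJ

Energy = mass * specific_energy / 1000
= 30 * 5020 / 1000
= 150600 / 1000
= 150.6 MJ


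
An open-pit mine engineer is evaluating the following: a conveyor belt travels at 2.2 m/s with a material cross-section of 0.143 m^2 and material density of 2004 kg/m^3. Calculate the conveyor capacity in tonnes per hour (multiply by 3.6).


Volumetric flow = speed * area
= 2.2 * 0.143 = 0.3146 m^3/s
Mass flow = volumetric * density
= 0.3146 * 2004 = 630.4584 kg/s
Convert to t/h: multiply by 3.6
Capacity = 630.4584 * 3.6
= 2269.6502 t/h

2269.6502 t/h


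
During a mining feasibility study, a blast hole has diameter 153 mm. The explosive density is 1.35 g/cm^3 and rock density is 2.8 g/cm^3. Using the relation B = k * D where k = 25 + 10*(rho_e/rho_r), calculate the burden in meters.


First, compute k:
rho_e / rho_r = 1.35 / 2.8 = 0.4821428571
k = 25 + 10 * 0.4821428571 = 29.82142857
Then, compute burden:
B = k * D / 1000 = 29.82142857 * 153 / 1000
= 4562.678571 / 1000
= 4.5627 m

4.5627 m


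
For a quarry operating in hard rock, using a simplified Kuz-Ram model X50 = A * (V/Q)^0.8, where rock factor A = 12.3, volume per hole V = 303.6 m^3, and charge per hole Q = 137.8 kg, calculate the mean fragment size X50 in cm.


Compute V/Q:
V/Q = 303.6 / 137.8 = 2.203193033
Raise to the power 0.8:
(V/Q)^0.8 = 2.203193033^0.8 = 1.881230623
Multiply by A:
X50 = 12.3 * 1.881230623
= 23.1391 cm

23.1391 cm


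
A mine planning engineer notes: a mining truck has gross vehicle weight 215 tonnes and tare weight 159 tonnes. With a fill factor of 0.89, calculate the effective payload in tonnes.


49.84 tonnes

Maximum payload = gross - tare
= 215 - 159 = 56 tonnes
Effective payload = max payload * fill factor
= 56 * 0.89
= 49.84 tonnes


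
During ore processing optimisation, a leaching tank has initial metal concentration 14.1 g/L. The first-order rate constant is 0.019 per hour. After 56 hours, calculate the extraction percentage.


65.4927%

Compute the exponent:
-k * t = -0.019 * 56 = -1.064
Remaining concentration:
C = 14.1 * exp(-1.064)
= 14.1 * 0.345072755
= 4.865525846 g/L
Extracted = 14.1 - 4.865525846 = 9.234474154 g/L
Extraction % = 9.234474154 / 14.1 * 100
= 65.4927%


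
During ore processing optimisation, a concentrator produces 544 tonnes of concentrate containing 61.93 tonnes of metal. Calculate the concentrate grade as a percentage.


11.3842%

Grade = (metal in concentrate / concentrate mass) * 100
= (61.93 / 544) * 100
= 0.1138419118 * 100
= 11.3842%


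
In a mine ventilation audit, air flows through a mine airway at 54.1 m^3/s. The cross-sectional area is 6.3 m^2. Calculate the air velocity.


8.5873 m/s

Velocity = flow rate / cross-sectional area
= 54.1 / 6.3
= 8.5873 m/s


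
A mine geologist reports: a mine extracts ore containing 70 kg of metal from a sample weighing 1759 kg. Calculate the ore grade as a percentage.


3.9795%

Ore grade = (metal mass / ore mass) * 100
= (70 / 1759) * 100
= 0.03979533826 * 100
= 3.9795%


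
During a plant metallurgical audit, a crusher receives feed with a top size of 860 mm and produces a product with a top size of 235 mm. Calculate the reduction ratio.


Reduction ratio = feed size / product size
= 860 / 235
= 3.6596

3.6596


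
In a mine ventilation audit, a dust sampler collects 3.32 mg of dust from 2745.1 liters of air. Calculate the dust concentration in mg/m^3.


Convert liters to m^3: 1 m^3 = 1000 L
Concentration = mass / volume * 1000
= 3.32 / 2745.1 * 1000
= 0.001209427708 * 1000
= 1.2094 mg/m^3

1.2094 mg/m^3


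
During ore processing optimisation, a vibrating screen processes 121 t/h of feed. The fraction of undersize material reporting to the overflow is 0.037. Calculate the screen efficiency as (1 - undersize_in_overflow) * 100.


96.3%

Screen efficiency = (1 - fraction of undersize in overflow) * 100
= (1 - 0.037) * 100
= 0.963 * 100
= 96.3%


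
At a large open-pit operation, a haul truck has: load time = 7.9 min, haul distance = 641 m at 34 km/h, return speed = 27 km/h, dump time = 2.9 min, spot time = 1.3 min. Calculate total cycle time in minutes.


14.6556 min

Convert haul speed to m/min: 34 * 1000/60 = 566.6666667 m/min
Haul time = 641 / 566.6666667 = 1.131176471 min
Convert return speed to m/min: 27 * 1000/60 = 450 m/min
Return time = 641 / 450 = 1.424444444 min
Total cycle time:
= 7.9 + 1.131176471 + 2.9 + 1.424444444 + 1.3
= 14.6556 min


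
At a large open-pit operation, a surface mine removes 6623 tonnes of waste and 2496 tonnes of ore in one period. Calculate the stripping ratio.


2.6534

Stripping ratio = waste tonnage / ore tonnage
= 6623 / 2496
= 2.6534


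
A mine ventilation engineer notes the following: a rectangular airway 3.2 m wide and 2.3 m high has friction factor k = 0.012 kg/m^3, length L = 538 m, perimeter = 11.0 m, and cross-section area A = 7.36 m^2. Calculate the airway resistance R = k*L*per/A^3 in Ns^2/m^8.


0.1781 Ns^2/m^8

Compute the numerator:
k * L * per = 0.012 * 538 * 11.0
= 71.016
Compute the denominator:
A^3 = 7.36^3 = 398.688256
Resistance:
R = 71.016 / 398.688256
= 0.1781 Ns^2/m^8


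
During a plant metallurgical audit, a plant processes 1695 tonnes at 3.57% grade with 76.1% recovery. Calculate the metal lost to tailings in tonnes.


14.4622 tonnes

Total metal in feed:
= 1695 * 3.57 / 100 = 60.5115 tonnes
Metal recovered:
= 60.5115 * 76.1 / 100 = 46.0492515 tonnes
Metal lost to tailings:
= 60.5115 - 46.0492515
= 14.4622 tonnes


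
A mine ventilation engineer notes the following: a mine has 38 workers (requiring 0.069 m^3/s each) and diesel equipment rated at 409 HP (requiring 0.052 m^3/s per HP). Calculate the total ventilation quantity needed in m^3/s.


Airflow for workers:
Q_people = 38 * 0.069 = 2.622 m^3/s
Airflow for diesel equipment:
Q_diesel = 409 * 0.052 = 21.268 m^3/s
Total ventilation:
Q_total = 2.622 + 21.268
= 23.89 m^3/s

23.89 m^3/s


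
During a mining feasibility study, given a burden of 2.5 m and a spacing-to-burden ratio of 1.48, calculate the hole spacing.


3.7 m

Spacing = burden * ratio
= 2.5 * 1.48
= 3.7 m


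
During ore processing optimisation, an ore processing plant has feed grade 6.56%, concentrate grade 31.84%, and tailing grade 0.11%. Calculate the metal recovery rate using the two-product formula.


98.664%

Using the two-product formula:
R = 100 * c * (f - t) / (f * (c - t))
Numerator = 100 * 31.84 * (6.56 - 0.11)
= 100 * 31.84 * 6.45
= 20536.8
Denominator = 6.56 * (31.84 - 0.11)
= 6.56 * 31.73
= 208.1488
R = 20536.8 / 208.1488
= 98.664%


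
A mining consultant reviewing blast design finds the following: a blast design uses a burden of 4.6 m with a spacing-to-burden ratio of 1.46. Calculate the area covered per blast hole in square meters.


First, find the spacing:
Spacing = burden * ratio = 4.6 * 1.46
= 6.716 m
Then, calculate the area:
Area = burden * spacing = 4.6 * 6.716
= 30.8936 m^2

30.8936 m^2


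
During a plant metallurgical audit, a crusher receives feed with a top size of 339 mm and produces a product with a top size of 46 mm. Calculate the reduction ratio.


Reduction ratio = feed size / product size
= 339 / 46
= 7.3696

7.3696


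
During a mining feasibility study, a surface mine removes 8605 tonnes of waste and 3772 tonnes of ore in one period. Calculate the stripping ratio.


Stripping ratio = waste tonnage / ore tonnage
= 8605 / 3772
= 2.2813

2.2813


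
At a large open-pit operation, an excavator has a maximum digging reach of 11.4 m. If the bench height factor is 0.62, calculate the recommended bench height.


Bench height = reach * factor
= 11.4 * 0.62
= 7.068 m

7.068 m


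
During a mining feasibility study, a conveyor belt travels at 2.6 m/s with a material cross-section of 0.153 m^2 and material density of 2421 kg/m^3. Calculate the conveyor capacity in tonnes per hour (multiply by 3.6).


3467.0657 t/h

Volumetric flow = speed * area
= 2.6 * 0.153 = 0.3978 m^3/s
Mass flow = volumetric * density
= 0.3978 * 2421 = 963.0738 kg/s
Convert to t/h: multiply by 3.6
Capacity = 963.0738 * 3.6
= 3467.0657 t/h


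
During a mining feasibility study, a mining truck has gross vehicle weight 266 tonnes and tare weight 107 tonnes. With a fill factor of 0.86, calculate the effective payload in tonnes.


Maximum payload = gross - tare
= 266 - 107 = 159 tonnes
Effective payload = max payload * fill factor
= 159 * 0.86
= 136.74 tonnes

136.74 tonnes


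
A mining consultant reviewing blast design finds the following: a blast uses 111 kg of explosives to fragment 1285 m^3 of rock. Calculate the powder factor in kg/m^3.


0.0864 kg/m^3

Powder factor = explosive mass / rock volume
= 111 / 1285
= 0.0864 kg/m^3


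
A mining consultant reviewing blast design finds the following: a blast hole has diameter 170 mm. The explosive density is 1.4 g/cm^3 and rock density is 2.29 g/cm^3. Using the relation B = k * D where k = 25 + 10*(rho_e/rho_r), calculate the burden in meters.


First, compute k:
rho_e / rho_r = 1.4 / 2.29 = 0.6113537118
k = 25 + 10 * 0.6113537118 = 31.11353712
Then, compute burden:
B = k * D / 1000 = 31.11353712 * 170 / 1000
= 5289.30131 / 1000
= 5.2893 m

5.2893 m
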